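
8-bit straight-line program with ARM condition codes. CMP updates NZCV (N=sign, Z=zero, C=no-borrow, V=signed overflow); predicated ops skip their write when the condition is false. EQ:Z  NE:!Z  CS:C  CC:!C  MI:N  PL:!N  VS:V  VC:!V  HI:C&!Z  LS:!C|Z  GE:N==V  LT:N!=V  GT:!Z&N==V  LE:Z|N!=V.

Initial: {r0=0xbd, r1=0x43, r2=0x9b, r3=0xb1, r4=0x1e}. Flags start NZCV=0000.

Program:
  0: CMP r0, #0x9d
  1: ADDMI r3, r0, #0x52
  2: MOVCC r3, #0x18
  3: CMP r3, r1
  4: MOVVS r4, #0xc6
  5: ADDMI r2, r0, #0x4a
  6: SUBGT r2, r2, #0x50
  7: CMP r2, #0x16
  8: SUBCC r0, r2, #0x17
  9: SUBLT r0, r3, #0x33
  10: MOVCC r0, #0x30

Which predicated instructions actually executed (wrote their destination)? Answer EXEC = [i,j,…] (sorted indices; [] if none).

0: ✓ CMP  NZCV=0010
1: · ADDMI
2: · MOVCC
3: ✓ CMP  NZCV=0011
4: ✓ MOVVS  r4←0xc6
5: · ADDMI
6: · SUBGT
7: ✓ CMP  NZCV=1010
8: · SUBCC
9: ✓ SUBLT  r0←0x7e
10: · MOVCC

EXEC = [4,9]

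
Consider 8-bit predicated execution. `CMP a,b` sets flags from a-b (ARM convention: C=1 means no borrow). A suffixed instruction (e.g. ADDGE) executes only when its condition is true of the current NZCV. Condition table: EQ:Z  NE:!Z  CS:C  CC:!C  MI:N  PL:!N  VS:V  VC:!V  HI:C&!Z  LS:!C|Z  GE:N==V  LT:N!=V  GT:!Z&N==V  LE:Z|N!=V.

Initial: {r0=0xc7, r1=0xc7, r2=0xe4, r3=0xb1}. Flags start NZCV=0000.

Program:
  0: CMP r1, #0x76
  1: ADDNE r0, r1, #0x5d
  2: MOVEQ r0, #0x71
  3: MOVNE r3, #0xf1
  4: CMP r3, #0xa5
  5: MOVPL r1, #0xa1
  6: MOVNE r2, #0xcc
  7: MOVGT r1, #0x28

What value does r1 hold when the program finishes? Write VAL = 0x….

0: ✓ CMP  NZCV=0011
1: ✓ ADDNE  r0←0x24
2: · MOVEQ
3: ✓ MOVNE  r3←0xf1
4: ✓ CMP  NZCV=0010
5: ✓ MOVPL  r1←0xa1
6: ✓ MOVNE  r2←0xcc
7: ✓ MOVGT  r1←0x28

VAL = 0x28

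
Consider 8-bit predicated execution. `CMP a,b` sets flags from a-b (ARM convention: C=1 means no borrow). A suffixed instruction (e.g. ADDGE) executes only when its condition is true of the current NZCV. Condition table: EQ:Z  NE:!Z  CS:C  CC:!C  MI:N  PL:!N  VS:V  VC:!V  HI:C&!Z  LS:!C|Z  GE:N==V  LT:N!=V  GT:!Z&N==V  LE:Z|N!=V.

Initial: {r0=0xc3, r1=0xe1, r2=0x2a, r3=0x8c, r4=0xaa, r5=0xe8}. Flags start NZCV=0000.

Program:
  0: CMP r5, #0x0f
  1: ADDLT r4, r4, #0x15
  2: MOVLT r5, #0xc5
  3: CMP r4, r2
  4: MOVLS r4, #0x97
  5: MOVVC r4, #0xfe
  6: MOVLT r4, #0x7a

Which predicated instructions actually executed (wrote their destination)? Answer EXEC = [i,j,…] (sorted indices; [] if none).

EXEC = [1,2,5,6]

[0] flags=1010 → (cmp)
[1] flags=1010 LT?T → r4=0xbf
[2] flags=1010 LT?T → r5=0xc5
[3] flags=1010 → (cmp)
[4] flags=1010 LS?F → skip
[5] flags=1010 VC?T → r4=0xfe
[6] flags=1010 LT?T → r4=0x7a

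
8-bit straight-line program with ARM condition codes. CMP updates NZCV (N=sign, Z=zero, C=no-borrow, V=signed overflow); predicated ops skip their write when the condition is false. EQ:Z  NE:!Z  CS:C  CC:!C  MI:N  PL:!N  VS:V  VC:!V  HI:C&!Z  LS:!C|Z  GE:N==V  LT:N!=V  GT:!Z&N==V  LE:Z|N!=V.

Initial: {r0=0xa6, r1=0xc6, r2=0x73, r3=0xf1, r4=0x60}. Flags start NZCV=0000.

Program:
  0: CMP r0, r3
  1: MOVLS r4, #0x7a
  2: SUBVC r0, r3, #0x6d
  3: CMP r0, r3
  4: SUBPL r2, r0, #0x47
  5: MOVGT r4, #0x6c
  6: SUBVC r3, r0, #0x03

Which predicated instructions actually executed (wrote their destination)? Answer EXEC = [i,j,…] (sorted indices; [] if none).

0: ✓ CMP  NZCV=1000
1: ✓ MOVLS  r4←0x7a
2: ✓ SUBVC  r0←0x84
3: ✓ CMP  NZCV=1000
4: · SUBPL
5: · MOVGT
6: ✓ SUBVC  r3←0x81

EXEC = [1,2,6]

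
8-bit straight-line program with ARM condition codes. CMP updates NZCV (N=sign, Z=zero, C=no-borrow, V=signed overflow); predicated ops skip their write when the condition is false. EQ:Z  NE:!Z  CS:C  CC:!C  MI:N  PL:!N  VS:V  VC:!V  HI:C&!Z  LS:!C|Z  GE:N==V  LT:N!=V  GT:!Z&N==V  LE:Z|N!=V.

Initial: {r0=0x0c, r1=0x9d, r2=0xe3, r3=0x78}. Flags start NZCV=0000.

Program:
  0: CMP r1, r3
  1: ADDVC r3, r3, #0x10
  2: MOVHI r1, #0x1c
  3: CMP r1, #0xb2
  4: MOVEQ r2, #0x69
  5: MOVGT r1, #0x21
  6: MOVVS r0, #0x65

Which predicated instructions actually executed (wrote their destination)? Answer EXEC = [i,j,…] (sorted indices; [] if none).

EXEC = [2,5]

0: ✓ CMP  NZCV=0011
1: · ADDVC
2: ✓ MOVHI  r1←0x1c
3: ✓ CMP  NZCV=0000
4: · MOVEQ
5: ✓ MOVGT  r1←0x21
6: · MOVVS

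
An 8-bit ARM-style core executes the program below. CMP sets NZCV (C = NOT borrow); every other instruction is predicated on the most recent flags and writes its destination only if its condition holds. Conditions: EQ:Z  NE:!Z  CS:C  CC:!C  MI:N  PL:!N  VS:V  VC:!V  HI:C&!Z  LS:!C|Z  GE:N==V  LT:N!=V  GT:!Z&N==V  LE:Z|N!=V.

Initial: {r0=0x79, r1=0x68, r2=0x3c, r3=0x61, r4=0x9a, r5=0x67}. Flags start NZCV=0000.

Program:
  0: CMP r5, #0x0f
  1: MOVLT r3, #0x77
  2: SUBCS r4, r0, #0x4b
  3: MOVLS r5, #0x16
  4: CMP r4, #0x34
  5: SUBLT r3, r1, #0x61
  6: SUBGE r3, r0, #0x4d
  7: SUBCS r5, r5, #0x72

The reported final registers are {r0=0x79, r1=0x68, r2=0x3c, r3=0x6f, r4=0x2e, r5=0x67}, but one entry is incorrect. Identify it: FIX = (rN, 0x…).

[0] flags=0010 → (cmp)
[1] flags=0010 LT?F → skip
[2] flags=0010 CS?T → r4=0x2e
[3] flags=0010 LS?F → skip
[4] flags=1000 → (cmp)
[5] flags=1000 LT?T → r3=0x07
[6] flags=1000 GE?F → skip
[7] flags=1000 CS?F → skip

FIX = (r3, 0x07)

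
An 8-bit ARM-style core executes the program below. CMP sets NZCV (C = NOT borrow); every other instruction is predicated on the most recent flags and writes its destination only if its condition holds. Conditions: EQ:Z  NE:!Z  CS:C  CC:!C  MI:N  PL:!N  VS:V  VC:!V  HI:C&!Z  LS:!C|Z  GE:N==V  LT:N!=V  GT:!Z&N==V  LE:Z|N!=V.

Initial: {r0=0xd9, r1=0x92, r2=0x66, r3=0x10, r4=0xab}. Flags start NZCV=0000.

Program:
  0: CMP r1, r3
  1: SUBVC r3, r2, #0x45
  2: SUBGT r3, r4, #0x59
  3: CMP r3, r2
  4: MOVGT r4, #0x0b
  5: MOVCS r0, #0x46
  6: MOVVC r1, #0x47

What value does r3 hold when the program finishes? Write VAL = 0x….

0: ✓ CMP  NZCV=1010
1: ✓ SUBVC  r3←0x21
2: · SUBGT
3: ✓ CMP  NZCV=1000
4: · MOVGT
5: · MOVCS
6: ✓ MOVVC  r1←0x47

VAL = 0x21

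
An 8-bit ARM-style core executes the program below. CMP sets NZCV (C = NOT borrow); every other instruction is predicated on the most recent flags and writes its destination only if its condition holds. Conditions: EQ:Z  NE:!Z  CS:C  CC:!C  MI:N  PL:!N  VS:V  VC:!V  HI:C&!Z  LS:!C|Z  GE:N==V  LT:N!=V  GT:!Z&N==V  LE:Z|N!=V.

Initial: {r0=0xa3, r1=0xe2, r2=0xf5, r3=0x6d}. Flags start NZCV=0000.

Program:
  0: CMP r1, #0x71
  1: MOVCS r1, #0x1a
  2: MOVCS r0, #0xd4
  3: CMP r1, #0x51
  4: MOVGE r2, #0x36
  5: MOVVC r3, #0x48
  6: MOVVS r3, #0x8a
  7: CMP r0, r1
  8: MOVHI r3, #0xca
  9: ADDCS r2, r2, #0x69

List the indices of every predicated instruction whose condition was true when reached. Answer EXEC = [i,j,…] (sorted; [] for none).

EXEC = [1,2,5,8,9]

[0] flags=0011 → (cmp)
[1] flags=0011 CS?T → r1=0x1a
[2] flags=0011 CS?T → r0=0xd4
[3] flags=1000 → (cmp)
[4] flags=1000 GE?F → skip
[5] flags=1000 VC?T → r3=0x48
[6] flags=1000 VS?F → skip
[7] flags=1010 → (cmp)
[8] flags=1010 HI?T → r3=0xca
[9] flags=1010 CS?T → r2=0x5e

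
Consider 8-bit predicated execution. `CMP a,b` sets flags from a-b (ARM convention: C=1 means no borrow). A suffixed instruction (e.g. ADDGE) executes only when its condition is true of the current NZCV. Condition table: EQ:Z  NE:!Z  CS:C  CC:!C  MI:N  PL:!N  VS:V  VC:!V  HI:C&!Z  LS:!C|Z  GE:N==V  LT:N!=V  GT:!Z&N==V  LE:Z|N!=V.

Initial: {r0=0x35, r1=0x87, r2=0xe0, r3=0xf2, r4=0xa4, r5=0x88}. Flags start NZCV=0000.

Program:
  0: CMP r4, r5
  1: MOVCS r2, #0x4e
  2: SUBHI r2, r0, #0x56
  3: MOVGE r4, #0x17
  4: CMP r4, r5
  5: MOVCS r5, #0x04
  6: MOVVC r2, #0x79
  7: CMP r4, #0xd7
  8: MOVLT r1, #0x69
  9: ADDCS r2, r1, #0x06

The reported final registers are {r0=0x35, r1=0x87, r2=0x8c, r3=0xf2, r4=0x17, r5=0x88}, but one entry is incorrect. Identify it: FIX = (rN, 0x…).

FIX = (r2, 0xdf)

[0] flags=0010 → (cmp)
[1] flags=0010 CS?T → r2=0x4e
[2] flags=0010 HI?T → r2=0xdf
[3] flags=0010 GE?T → r4=0x17
[4] flags=1001 → (cmp)
[5] flags=1001 CS?F → skip
[6] flags=1001 VC?F → skip
[7] flags=0000 → (cmp)
[8] flags=0000 LT?F → skip
[9] flags=0000 CS?F → skip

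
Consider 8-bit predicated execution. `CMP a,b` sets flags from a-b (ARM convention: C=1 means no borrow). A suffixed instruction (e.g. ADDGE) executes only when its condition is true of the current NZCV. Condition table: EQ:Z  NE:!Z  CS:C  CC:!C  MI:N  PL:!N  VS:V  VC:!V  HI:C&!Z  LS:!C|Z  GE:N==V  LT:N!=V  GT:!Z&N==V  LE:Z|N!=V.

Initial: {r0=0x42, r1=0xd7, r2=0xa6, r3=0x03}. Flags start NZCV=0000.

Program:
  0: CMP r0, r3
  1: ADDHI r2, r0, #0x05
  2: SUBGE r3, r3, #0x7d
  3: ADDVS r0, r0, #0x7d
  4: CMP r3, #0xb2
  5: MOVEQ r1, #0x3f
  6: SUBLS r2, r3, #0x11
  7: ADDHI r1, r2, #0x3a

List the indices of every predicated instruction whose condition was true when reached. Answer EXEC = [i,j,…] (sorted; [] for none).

0: ✓ CMP  NZCV=0010
1: ✓ ADDHI  r2←0x47
2: ✓ SUBGE  r3←0x86
3: · ADDVS
4: ✓ CMP  NZCV=1000
5: · MOVEQ
6: ✓ SUBLS  r2←0x75
7: · ADDHI

EXEC = [1,2,6]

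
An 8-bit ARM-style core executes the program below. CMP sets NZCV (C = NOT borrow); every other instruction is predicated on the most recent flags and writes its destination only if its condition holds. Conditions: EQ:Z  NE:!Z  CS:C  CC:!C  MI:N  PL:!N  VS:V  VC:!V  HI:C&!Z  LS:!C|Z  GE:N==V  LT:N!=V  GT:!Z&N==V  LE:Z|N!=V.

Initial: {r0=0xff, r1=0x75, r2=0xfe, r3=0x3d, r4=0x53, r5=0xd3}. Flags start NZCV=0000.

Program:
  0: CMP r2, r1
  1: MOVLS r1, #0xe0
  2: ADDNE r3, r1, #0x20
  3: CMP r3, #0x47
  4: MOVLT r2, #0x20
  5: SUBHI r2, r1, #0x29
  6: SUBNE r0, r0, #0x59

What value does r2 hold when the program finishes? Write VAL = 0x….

VAL = 0x4c

[0] flags=1010 → (cmp)
[1] flags=1010 LS?F → skip
[2] flags=1010 NE?T → r3=0x95
[3] flags=0011 → (cmp)
[4] flags=0011 LT?T → r2=0x20
[5] flags=0011 HI?T → r2=0x4c
[6] flags=0011 NE?T → r0=0xa6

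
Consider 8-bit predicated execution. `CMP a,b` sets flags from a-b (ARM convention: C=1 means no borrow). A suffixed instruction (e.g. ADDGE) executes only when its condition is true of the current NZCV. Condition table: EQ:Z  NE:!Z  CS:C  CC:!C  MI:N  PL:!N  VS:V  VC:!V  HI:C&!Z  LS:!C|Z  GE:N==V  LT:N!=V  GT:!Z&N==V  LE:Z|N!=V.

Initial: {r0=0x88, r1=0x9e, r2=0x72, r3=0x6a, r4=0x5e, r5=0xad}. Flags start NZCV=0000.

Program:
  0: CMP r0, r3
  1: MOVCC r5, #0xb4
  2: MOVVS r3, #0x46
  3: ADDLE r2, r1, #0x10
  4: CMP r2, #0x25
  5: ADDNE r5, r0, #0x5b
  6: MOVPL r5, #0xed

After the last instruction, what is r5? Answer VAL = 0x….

VAL = 0xe3

[0] flags=0011 → (cmp)
[1] flags=0011 CC?F → skip
[2] flags=0011 VS?T → r3=0x46
[3] flags=0011 LE?T → r2=0xae
[4] flags=1010 → (cmp)
[5] flags=1010 NE?T → r5=0xe3
[6] flags=1010 PL?F → skip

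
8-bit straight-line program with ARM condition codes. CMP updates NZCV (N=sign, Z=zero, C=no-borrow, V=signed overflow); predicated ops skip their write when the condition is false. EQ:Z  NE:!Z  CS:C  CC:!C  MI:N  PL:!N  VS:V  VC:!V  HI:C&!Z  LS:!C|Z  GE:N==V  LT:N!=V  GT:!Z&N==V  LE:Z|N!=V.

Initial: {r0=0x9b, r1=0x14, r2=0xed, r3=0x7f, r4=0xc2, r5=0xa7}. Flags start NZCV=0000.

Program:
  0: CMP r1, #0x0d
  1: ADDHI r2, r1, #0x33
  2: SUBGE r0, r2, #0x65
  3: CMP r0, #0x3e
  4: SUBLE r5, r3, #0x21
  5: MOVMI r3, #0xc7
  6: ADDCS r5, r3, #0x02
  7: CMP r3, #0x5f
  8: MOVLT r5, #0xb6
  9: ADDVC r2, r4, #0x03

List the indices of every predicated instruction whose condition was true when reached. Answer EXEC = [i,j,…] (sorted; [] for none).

EXEC = [1,2,4,5,6,8]

0: ✓ CMP  NZCV=0010
1: ✓ ADDHI  r2←0x47
2: ✓ SUBGE  r0←0xe2
3: ✓ CMP  NZCV=1010
4: ✓ SUBLE  r5←0x5e
5: ✓ MOVMI  r3←0xc7
6: ✓ ADDCS  r5←0xc9
7: ✓ CMP  NZCV=0011
8: ✓ MOVLT  r5←0xb6
9: · ADDVC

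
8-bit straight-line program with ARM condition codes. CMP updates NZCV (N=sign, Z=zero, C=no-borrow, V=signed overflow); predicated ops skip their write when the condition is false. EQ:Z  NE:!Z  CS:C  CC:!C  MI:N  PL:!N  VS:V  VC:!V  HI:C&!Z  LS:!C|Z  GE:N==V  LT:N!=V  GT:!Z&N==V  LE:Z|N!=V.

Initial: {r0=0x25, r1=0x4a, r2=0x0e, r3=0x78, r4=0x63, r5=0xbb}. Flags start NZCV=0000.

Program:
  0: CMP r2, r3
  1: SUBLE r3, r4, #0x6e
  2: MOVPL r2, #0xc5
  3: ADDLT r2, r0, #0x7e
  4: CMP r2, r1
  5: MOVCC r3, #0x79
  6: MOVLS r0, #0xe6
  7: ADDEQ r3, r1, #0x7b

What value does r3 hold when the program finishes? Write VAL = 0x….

0: ✓ CMP  NZCV=1000
1: ✓ SUBLE  r3←0xf5
2: · MOVPL
3: ✓ ADDLT  r2←0xa3
4: ✓ CMP  NZCV=0011
5: · MOVCC
6: · MOVLS
7: · ADDEQ

VAL = 0xf5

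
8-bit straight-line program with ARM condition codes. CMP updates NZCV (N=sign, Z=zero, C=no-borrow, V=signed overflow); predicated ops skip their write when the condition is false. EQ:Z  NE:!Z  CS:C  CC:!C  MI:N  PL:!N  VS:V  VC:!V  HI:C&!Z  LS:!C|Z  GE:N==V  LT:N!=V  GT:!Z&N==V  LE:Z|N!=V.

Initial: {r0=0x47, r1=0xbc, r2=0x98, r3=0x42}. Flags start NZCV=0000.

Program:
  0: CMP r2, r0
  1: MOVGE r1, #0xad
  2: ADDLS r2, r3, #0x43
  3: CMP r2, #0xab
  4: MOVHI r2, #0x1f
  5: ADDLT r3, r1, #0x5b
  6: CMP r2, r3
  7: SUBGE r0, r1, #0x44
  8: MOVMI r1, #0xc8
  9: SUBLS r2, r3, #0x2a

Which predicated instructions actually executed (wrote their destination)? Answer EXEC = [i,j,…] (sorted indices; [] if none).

[0] flags=0011 → (cmp)
[1] flags=0011 GE?F → skip
[2] flags=0011 LS?F → skip
[3] flags=1000 → (cmp)
[4] flags=1000 HI?F → skip
[5] flags=1000 LT?T → r3=0x17
[6] flags=1010 → (cmp)
[7] flags=1010 GE?F → skip
[8] flags=1010 MI?T → r1=0xc8
[9] flags=1010 LS?F → skip

EXEC = [5,8]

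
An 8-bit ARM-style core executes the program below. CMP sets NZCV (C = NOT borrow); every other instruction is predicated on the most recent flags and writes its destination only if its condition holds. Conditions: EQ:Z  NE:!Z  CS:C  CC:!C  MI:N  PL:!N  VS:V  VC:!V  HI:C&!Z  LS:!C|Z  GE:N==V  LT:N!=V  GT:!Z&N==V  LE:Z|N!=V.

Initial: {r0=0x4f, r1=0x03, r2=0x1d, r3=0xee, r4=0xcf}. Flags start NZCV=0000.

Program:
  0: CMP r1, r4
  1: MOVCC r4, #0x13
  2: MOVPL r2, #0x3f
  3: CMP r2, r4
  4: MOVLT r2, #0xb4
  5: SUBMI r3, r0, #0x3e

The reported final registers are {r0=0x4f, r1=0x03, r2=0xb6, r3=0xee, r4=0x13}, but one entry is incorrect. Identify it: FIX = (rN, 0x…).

FIX = (r2, 0x3f)

[0] flags=0000 → (cmp)
[1] flags=0000 CC?T → r4=0x13
[2] flags=0000 PL?T → r2=0x3f
[3] flags=0010 → (cmp)
[4] flags=0010 LT?F → skip
[5] flags=0010 MI?F → skip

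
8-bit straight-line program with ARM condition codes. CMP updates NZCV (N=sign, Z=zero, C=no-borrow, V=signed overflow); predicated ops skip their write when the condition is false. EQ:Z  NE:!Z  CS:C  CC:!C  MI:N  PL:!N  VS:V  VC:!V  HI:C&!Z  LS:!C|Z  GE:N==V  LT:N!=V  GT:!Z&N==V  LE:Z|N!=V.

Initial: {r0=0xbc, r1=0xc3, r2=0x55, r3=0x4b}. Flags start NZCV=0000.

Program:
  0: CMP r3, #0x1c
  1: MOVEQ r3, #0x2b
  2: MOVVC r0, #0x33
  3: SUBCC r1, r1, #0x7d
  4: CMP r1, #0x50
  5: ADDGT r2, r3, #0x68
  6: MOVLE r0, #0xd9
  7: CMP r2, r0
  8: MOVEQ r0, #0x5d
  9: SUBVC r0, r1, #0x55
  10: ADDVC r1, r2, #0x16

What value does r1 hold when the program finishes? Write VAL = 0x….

VAL = 0x6b

0: ✓ CMP  NZCV=0010
1: · MOVEQ
2: ✓ MOVVC  r0←0x33
3: · SUBCC
4: ✓ CMP  NZCV=0011
5: · ADDGT
6: ✓ MOVLE  r0←0xd9
7: ✓ CMP  NZCV=0000
8: · MOVEQ
9: ✓ SUBVC  r0←0x6e
10: ✓ ADDVC  r1←0x6b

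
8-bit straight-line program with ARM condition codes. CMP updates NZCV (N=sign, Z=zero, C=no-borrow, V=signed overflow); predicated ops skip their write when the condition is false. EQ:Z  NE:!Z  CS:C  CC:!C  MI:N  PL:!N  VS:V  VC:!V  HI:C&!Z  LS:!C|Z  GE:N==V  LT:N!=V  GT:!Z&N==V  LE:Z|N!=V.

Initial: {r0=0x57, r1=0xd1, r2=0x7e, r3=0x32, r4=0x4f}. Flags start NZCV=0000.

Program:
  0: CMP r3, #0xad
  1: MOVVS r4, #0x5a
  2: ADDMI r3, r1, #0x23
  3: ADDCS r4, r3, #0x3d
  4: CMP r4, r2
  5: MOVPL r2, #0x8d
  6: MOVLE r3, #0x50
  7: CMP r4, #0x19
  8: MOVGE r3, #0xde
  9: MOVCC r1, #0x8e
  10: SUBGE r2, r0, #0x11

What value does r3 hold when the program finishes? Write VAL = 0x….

VAL = 0xde

[0] flags=1001 → (cmp)
[1] flags=1001 VS?T → r4=0x5a
[2] flags=1001 MI?T → r3=0xf4
[3] flags=1001 CS?F → skip
[4] flags=1000 → (cmp)
[5] flags=1000 PL?F → skip
[6] flags=1000 LE?T → r3=0x50
[7] flags=0010 → (cmp)
[8] flags=0010 GE?T → r3=0xde
[9] flags=0010 CC?F → skip
[10] flags=0010 GE?T → r2=0x46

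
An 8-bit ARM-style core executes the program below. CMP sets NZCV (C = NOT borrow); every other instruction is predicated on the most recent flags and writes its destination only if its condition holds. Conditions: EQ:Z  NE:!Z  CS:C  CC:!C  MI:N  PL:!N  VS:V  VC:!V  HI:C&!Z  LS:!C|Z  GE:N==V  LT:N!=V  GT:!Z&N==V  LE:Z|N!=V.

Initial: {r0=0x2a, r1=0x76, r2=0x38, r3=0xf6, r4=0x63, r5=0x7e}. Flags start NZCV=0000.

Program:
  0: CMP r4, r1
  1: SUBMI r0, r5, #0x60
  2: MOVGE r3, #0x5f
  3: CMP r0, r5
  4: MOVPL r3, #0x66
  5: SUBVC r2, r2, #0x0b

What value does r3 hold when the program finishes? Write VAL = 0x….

0: ✓ CMP  NZCV=1000
1: ✓ SUBMI  r0←0x1e
2: · MOVGE
3: ✓ CMP  NZCV=1000
4: · MOVPL
5: ✓ SUBVC  r2←0x2d

VAL = 0xf6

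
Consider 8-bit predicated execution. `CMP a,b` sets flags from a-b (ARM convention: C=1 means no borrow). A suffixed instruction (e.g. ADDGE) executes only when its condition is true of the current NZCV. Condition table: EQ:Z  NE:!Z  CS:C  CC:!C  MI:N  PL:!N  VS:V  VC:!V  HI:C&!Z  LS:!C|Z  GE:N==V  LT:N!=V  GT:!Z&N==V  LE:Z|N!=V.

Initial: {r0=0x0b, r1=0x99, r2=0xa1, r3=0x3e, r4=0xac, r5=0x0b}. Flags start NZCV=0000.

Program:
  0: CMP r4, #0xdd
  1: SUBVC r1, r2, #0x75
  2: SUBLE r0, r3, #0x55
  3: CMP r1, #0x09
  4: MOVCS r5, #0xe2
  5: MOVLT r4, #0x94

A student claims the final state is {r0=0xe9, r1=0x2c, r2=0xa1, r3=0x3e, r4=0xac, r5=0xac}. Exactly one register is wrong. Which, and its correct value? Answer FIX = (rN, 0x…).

0: ✓ CMP  NZCV=1000
1: ✓ SUBVC  r1←0x2c
2: ✓ SUBLE  r0←0xe9
3: ✓ CMP  NZCV=0010
4: ✓ MOVCS  r5←0xe2
5: · MOVLT

FIX = (r5, 0xe2)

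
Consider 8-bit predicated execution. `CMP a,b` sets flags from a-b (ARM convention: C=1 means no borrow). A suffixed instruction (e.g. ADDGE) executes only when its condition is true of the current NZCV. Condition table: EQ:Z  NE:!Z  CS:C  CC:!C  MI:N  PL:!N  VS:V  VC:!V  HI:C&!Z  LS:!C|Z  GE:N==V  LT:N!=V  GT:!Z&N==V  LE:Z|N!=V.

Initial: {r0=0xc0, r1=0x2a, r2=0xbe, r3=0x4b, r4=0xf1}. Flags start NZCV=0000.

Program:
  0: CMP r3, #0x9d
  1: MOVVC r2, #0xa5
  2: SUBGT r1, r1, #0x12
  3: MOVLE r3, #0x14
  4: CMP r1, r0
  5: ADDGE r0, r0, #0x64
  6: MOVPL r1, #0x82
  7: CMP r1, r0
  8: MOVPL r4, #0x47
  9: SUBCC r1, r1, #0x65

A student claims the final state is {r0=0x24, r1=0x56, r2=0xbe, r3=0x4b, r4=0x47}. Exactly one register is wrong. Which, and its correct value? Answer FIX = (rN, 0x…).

FIX = (r1, 0x82)

[0] flags=1001 → (cmp)
[1] flags=1001 VC?F → skip
[2] flags=1001 GT?T → r1=0x18
[3] flags=1001 LE?F → skip
[4] flags=0000 → (cmp)
[5] flags=0000 GE?T → r0=0x24
[6] flags=0000 PL?T → r1=0x82
[7] flags=0011 → (cmp)
[8] flags=0011 PL?T → r4=0x47
[9] flags=0011 CC?F → skip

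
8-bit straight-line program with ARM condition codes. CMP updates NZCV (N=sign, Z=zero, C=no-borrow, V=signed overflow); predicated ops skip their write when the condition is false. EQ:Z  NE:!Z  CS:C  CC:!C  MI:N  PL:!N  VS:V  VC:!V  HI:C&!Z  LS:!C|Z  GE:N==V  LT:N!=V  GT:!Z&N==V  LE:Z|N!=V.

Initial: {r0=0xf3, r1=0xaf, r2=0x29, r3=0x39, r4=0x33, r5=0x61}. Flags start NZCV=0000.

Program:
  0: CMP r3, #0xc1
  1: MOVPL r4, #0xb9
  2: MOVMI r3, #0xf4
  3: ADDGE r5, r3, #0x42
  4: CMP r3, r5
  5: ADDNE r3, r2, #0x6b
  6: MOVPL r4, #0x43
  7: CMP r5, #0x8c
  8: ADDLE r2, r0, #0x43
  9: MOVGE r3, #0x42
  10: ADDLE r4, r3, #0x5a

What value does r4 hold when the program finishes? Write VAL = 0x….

VAL = 0xb9

[0] flags=0000 → (cmp)
[1] flags=0000 PL?T → r4=0xb9
[2] flags=0000 MI?F → skip
[3] flags=0000 GE?T → r5=0x7b
[4] flags=1000 → (cmp)
[5] flags=1000 NE?T → r3=0x94
[6] flags=1000 PL?F → skip
[7] flags=1001 → (cmp)
[8] flags=1001 LE?F → skip
[9] flags=1001 GE?T → r3=0x42
[10] flags=1001 LE?F → skip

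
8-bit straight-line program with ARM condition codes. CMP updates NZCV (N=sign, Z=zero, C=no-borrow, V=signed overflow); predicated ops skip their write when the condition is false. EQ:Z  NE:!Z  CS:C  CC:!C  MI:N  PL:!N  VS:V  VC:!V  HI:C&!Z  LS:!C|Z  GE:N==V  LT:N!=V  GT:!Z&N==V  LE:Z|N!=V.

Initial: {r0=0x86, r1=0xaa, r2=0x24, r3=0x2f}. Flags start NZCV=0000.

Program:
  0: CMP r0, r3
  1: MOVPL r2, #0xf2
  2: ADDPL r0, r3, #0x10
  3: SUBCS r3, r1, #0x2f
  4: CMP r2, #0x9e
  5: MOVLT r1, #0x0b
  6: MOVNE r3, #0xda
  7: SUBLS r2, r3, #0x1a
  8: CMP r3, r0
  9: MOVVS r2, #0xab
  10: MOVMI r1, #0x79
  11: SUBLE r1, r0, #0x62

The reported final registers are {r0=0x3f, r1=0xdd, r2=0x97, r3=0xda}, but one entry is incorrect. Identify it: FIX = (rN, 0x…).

FIX = (r2, 0xf2)

[0] flags=0011 → (cmp)
[1] flags=0011 PL?T → r2=0xf2
[2] flags=0011 PL?T → r0=0x3f
[3] flags=0011 CS?T → r3=0x7b
[4] flags=0010 → (cmp)
[5] flags=0010 LT?F → skip
[6] flags=0010 NE?T → r3=0xda
[7] flags=0010 LS?F → skip
[8] flags=1010 → (cmp)
[9] flags=1010 VS?F → skip
[10] flags=1010 MI?T → r1=0x79
[11] flags=1010 LE?T → r1=0xdd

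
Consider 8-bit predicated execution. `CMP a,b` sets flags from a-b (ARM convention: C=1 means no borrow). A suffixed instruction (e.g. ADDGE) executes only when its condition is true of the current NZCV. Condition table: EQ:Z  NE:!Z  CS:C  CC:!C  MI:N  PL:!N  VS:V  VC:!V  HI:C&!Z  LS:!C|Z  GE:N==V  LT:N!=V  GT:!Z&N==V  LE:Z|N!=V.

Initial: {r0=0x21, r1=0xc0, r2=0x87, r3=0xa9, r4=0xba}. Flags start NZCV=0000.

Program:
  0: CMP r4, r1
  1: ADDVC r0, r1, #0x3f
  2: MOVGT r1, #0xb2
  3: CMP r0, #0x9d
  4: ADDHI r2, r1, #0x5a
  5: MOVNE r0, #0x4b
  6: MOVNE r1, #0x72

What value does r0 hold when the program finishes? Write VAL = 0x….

VAL = 0x4b

0: ✓ CMP  NZCV=1000
1: ✓ ADDVC  r0←0xff
2: · MOVGT
3: ✓ CMP  NZCV=0010
4: ✓ ADDHI  r2←0x1a
5: ✓ MOVNE  r0←0x4b
6: ✓ MOVNE  r1←0x72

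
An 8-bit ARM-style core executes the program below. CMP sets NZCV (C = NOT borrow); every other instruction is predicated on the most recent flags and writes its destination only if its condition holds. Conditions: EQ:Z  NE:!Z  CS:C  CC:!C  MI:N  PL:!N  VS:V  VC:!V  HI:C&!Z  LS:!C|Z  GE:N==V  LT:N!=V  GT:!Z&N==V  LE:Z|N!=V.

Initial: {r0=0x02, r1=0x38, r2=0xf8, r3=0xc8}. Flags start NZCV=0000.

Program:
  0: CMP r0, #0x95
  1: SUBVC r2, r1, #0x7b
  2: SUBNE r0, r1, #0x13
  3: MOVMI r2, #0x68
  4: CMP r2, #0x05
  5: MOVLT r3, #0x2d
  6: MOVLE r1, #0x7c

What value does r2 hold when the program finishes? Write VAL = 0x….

0: ✓ CMP  NZCV=0000
1: ✓ SUBVC  r2←0xbd
2: ✓ SUBNE  r0←0x25
3: · MOVMI
4: ✓ CMP  NZCV=1010
5: ✓ MOVLT  r3←0x2d
6: ✓ MOVLE  r1←0x7c

VAL = 0xbd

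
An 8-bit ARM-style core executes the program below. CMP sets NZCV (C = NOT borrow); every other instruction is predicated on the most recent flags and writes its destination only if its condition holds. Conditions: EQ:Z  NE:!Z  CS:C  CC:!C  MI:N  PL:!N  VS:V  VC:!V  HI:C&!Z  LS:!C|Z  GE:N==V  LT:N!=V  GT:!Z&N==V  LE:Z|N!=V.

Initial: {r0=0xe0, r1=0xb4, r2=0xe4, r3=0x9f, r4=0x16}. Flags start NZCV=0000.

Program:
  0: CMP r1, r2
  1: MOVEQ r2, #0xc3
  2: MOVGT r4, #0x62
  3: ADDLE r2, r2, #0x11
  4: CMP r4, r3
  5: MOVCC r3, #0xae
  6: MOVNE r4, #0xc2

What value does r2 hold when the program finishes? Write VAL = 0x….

0: ✓ CMP  NZCV=1000
1: · MOVEQ
2: · MOVGT
3: ✓ ADDLE  r2←0xf5
4: ✓ CMP  NZCV=0000
5: ✓ MOVCC  r3←0xae
6: ✓ MOVNE  r4←0xc2

VAL = 0xf5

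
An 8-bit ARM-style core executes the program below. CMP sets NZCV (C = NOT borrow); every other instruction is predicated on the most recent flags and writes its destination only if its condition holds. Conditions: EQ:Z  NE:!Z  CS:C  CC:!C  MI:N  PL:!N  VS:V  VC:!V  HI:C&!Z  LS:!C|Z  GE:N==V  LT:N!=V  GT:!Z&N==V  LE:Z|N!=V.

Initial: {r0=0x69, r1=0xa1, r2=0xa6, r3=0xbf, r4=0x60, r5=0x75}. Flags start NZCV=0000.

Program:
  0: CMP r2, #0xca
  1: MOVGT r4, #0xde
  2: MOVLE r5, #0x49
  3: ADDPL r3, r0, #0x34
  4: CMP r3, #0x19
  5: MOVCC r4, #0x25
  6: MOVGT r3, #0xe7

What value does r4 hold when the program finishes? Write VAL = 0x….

0: ✓ CMP  NZCV=1000
1: · MOVGT
2: ✓ MOVLE  r5←0x49
3: · ADDPL
4: ✓ CMP  NZCV=1010
5: · MOVCC
6: · MOVGT

VAL = 0x60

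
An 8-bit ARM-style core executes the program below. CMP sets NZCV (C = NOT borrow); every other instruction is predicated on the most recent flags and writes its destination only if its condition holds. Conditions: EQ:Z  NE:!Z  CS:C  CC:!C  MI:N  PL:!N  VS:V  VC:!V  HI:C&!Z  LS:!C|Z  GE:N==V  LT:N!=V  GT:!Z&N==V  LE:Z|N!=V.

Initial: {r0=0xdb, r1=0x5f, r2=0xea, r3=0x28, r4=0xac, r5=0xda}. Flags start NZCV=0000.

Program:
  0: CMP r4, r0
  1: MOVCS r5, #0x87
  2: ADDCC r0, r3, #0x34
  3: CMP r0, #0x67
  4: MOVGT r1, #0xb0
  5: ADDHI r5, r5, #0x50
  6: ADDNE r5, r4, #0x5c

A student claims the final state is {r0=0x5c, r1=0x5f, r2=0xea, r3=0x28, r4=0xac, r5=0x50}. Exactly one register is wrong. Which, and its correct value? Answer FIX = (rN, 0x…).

FIX = (r5, 0x08)

[0] flags=1000 → (cmp)
[1] flags=1000 CS?F → skip
[2] flags=1000 CC?T → r0=0x5c
[3] flags=1000 → (cmp)
[4] flags=1000 GT?F → skip
[5] flags=1000 HI?F → skip
[6] flags=1000 NE?T → r5=0x08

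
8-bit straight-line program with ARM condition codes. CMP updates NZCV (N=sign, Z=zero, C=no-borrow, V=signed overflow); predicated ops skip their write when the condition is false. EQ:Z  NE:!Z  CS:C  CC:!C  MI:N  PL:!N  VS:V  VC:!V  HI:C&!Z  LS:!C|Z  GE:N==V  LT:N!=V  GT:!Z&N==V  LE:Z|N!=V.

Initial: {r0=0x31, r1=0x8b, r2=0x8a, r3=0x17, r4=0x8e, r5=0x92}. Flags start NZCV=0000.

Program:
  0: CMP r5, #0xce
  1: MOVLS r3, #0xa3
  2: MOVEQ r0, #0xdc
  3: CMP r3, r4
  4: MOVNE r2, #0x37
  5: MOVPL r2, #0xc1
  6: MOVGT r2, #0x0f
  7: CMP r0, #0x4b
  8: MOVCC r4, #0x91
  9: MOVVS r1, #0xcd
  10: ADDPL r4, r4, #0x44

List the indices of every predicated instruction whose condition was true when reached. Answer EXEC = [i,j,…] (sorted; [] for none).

[0] flags=1000 → (cmp)
[1] flags=1000 LS?T → r3=0xa3
[2] flags=1000 EQ?F → skip
[3] flags=0010 → (cmp)
[4] flags=0010 NE?T → r2=0x37
[5] flags=0010 PL?T → r2=0xc1
[6] flags=0010 GT?T → r2=0x0f
[7] flags=1000 → (cmp)
[8] flags=1000 CC?T → r4=0x91
[9] flags=1000 VS?F → skip
[10] flags=1000 PL?F → skip

EXEC = [1,4,5,6,8]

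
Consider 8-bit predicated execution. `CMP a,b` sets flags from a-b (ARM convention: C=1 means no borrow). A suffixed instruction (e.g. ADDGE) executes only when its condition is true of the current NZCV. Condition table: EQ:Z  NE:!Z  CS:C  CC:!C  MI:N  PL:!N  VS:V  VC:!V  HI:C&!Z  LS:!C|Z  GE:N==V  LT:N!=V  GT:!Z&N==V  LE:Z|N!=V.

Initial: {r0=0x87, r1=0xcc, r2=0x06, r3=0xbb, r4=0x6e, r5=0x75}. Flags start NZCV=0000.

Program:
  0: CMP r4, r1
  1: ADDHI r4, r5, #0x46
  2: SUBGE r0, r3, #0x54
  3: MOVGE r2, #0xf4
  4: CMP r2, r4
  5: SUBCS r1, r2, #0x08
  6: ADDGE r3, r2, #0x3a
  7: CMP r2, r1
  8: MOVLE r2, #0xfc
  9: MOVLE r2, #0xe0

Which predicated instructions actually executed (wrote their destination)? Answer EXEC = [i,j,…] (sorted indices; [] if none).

EXEC = [2,3,5]

0: ✓ CMP  NZCV=1001
1: · ADDHI
2: ✓ SUBGE  r0←0x67
3: ✓ MOVGE  r2←0xf4
4: ✓ CMP  NZCV=1010
5: ✓ SUBCS  r1←0xec
6: · ADDGE
7: ✓ CMP  NZCV=0010
8: · MOVLE
9: · MOVLE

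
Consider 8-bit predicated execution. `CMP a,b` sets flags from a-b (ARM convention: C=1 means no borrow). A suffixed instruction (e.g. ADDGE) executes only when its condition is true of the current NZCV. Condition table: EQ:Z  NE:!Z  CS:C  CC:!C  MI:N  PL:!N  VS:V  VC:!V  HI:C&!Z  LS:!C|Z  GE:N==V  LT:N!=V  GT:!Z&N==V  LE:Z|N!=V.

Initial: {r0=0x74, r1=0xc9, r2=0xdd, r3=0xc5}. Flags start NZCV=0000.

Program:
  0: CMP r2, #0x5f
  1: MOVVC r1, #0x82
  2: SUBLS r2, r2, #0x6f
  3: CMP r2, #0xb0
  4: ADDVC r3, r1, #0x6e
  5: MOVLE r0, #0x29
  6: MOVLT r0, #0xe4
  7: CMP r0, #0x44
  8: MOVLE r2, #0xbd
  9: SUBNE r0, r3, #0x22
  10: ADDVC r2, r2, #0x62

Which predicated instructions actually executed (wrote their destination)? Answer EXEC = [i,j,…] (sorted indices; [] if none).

EXEC = [4,9,10]

[0] flags=0011 → (cmp)
[1] flags=0011 VC?F → skip
[2] flags=0011 LS?F → skip
[3] flags=0010 → (cmp)
[4] flags=0010 VC?T → r3=0x37
[5] flags=0010 LE?F → skip
[6] flags=0010 LT?F → skip
[7] flags=0010 → (cmp)
[8] flags=0010 LE?F → skip
[9] flags=0010 NE?T → r0=0x15
[10] flags=0010 VC?T → r2=0x3f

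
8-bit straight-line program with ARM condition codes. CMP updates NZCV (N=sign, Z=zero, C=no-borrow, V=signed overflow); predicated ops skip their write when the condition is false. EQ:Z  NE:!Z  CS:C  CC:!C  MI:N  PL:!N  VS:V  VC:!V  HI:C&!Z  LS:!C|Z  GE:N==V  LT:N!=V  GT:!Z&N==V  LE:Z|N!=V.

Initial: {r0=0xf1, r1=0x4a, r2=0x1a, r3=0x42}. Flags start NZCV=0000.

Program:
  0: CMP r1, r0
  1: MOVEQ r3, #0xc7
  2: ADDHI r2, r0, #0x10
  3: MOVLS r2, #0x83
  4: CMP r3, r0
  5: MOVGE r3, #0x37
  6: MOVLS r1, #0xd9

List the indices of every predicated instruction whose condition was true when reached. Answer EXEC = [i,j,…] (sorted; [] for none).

EXEC = [3,5,6]

0: ✓ CMP  NZCV=0000
1: · MOVEQ
2: · ADDHI
3: ✓ MOVLS  r2←0x83
4: ✓ CMP  NZCV=0000
5: ✓ MOVGE  r3←0x37
6: ✓ MOVLS  r1←0xd9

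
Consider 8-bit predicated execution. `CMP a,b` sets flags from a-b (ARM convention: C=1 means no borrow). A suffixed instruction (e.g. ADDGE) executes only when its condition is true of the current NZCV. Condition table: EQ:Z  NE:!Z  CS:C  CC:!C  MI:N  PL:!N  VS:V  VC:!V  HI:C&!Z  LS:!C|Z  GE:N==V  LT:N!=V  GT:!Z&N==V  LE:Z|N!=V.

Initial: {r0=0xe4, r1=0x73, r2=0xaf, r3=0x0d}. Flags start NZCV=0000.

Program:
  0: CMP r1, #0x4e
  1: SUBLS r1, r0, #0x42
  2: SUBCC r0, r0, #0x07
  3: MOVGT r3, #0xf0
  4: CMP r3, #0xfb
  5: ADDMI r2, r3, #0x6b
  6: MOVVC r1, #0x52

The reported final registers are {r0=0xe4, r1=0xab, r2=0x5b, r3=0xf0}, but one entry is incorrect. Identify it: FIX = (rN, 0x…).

[0] flags=0010 → (cmp)
[1] flags=0010 LS?F → skip
[2] flags=0010 CC?F → skip
[3] flags=0010 GT?T → r3=0xf0
[4] flags=1000 → (cmp)
[5] flags=1000 MI?T → r2=0x5b
[6] flags=1000 VC?T → r1=0x52

FIX = (r1, 0x52)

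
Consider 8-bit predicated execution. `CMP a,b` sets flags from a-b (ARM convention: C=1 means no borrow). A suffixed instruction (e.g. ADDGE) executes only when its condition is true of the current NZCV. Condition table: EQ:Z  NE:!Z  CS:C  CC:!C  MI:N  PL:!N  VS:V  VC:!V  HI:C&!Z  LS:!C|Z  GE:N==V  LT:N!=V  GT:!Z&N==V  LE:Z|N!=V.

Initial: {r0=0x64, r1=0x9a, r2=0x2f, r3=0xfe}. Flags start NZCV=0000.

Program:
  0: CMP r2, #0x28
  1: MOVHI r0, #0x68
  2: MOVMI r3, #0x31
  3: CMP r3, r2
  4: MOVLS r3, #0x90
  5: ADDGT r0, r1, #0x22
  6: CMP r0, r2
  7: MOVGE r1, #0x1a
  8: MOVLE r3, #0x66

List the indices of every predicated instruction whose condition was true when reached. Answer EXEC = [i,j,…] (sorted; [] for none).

[0] flags=0010 → (cmp)
[1] flags=0010 HI?T → r0=0x68
[2] flags=0010 MI?F → skip
[3] flags=1010 → (cmp)
[4] flags=1010 LS?F → skip
[5] flags=1010 GT?F → skip
[6] flags=0010 → (cmp)
[7] flags=0010 GE?T → r1=0x1a
[8] flags=0010 LE?F → skip

EXEC = [1,7]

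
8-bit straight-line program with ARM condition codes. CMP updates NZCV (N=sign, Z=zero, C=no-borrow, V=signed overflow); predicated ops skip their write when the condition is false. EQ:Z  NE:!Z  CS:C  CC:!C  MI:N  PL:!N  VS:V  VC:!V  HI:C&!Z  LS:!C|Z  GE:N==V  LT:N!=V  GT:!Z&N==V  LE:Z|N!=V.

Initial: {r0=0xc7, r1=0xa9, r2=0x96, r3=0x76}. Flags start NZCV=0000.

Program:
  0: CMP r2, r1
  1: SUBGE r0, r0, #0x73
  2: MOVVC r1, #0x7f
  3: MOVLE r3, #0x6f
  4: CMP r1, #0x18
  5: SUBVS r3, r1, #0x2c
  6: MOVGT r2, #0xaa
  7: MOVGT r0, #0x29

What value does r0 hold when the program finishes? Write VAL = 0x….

[0] flags=1000 → (cmp)
[1] flags=1000 GE?F → skip
[2] flags=1000 VC?T → r1=0x7f
[3] flags=1000 LE?T → r3=0x6f
[4] flags=0010 → (cmp)
[5] flags=0010 VS?F → skip
[6] flags=0010 GT?T → r2=0xaa
[7] flags=0010 GT?T → r0=0x29

VAL = 0x29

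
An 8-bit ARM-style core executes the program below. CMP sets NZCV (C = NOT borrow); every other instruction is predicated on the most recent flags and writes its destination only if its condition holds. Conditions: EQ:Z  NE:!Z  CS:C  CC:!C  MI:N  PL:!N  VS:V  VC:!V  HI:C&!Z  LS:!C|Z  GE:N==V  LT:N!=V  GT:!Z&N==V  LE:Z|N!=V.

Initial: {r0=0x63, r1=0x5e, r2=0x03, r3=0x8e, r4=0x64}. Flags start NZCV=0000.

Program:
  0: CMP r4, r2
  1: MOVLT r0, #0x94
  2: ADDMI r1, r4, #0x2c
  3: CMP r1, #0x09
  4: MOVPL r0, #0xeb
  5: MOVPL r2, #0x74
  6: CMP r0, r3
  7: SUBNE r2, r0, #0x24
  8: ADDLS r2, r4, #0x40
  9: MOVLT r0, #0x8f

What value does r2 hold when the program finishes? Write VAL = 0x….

[0] flags=0010 → (cmp)
[1] flags=0010 LT?F → skip
[2] flags=0010 MI?F → skip
[3] flags=0010 → (cmp)
[4] flags=0010 PL?T → r0=0xeb
[5] flags=0010 PL?T → r2=0x74
[6] flags=0010 → (cmp)
[7] flags=0010 NE?T → r2=0xc7
[8] flags=0010 LS?F → skip
[9] flags=0010 LT?F → skip

VAL = 0xc7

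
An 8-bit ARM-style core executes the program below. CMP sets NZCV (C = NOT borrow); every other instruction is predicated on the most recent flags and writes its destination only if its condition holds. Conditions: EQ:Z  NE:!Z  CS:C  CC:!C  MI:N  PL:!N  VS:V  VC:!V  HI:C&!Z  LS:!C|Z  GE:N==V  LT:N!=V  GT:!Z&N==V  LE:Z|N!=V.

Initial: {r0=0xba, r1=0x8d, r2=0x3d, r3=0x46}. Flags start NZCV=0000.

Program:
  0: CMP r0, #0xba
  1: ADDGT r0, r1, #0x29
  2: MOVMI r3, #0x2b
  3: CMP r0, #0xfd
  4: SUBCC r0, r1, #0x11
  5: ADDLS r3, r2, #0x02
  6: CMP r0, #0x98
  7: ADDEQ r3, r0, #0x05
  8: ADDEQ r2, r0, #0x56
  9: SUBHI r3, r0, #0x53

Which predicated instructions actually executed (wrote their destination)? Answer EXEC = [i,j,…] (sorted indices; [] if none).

EXEC = [4,5]

0: ✓ CMP  NZCV=0110
1: · ADDGT
2: · MOVMI
3: ✓ CMP  NZCV=1000
4: ✓ SUBCC  r0←0x7c
5: ✓ ADDLS  r3←0x3f
6: ✓ CMP  NZCV=1001
7: · ADDEQ
8: · ADDEQ
9: · SUBHI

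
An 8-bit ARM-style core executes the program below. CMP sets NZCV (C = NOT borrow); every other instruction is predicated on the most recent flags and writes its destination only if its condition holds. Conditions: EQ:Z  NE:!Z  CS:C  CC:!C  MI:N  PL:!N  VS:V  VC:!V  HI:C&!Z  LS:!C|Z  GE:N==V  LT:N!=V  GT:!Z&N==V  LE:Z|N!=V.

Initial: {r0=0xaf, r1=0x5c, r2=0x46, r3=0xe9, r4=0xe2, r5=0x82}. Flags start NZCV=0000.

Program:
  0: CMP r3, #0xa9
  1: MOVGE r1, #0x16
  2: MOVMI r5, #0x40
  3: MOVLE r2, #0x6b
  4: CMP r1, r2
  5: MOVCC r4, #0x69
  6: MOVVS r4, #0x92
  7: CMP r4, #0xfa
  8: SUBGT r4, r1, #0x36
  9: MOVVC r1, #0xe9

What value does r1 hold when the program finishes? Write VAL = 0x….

VAL = 0xe9

[0] flags=0010 → (cmp)
[1] flags=0010 GE?T → r1=0x16
[2] flags=0010 MI?F → skip
[3] flags=0010 LE?F → skip
[4] flags=1000 → (cmp)
[5] flags=1000 CC?T → r4=0x69
[6] flags=1000 VS?F → skip
[7] flags=0000 → (cmp)
[8] flags=0000 GT?T → r4=0xe0
[9] flags=0000 VC?T → r1=0xe9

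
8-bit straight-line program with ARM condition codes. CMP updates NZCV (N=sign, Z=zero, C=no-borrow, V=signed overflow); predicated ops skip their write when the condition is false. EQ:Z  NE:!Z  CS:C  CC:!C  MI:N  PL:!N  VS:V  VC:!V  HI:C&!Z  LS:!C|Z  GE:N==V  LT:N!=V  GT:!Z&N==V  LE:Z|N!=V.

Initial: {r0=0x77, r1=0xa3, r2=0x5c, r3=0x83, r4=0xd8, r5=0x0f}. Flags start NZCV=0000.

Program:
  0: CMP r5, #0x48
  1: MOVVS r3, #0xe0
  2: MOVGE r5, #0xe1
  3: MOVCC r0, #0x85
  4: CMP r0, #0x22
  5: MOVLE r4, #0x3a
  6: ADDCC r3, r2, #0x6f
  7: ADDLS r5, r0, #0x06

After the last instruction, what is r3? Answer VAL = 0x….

VAL = 0x83

[0] flags=1000 → (cmp)
[1] flags=1000 VS?F → skip
[2] flags=1000 GE?F → skip
[3] flags=1000 CC?T → r0=0x85
[4] flags=0011 → (cmp)
[5] flags=0011 LE?T → r4=0x3a
[6] flags=0011 CC?F → skip
[7] flags=0011 LS?F → skip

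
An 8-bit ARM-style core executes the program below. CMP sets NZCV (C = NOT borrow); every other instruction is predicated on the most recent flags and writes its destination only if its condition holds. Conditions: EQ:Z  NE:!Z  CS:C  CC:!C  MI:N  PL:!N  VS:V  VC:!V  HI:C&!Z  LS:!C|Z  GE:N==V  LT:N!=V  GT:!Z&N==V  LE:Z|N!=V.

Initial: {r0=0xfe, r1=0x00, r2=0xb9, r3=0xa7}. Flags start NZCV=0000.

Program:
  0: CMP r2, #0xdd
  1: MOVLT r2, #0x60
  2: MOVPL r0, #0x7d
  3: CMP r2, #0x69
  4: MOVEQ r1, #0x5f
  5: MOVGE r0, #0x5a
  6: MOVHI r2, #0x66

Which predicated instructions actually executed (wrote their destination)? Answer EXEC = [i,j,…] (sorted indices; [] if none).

EXEC = [1]

[0] flags=1000 → (cmp)
[1] flags=1000 LT?T → r2=0x60
[2] flags=1000 PL?F → skip
[3] flags=1000 → (cmp)
[4] flags=1000 EQ?F → skip
[5] flags=1000 GE?F → skip
[6] flags=1000 HI?F → skip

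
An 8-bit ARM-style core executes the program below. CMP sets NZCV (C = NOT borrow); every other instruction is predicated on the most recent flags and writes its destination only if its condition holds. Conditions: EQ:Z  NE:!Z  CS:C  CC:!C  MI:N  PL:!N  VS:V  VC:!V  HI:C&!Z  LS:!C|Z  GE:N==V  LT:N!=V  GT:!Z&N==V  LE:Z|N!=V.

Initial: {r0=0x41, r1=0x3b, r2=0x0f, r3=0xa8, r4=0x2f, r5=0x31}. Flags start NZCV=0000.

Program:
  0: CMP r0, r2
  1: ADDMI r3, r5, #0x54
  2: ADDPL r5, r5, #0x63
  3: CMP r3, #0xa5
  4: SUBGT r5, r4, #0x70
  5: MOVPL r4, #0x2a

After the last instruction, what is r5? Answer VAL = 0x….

[0] flags=0010 → (cmp)
[1] flags=0010 MI?F → skip
[2] flags=0010 PL?T → r5=0x94
[3] flags=0010 → (cmp)
[4] flags=0010 GT?T → r5=0xbf
[5] flags=0010 PL?T → r4=0x2a

VAL = 0xbf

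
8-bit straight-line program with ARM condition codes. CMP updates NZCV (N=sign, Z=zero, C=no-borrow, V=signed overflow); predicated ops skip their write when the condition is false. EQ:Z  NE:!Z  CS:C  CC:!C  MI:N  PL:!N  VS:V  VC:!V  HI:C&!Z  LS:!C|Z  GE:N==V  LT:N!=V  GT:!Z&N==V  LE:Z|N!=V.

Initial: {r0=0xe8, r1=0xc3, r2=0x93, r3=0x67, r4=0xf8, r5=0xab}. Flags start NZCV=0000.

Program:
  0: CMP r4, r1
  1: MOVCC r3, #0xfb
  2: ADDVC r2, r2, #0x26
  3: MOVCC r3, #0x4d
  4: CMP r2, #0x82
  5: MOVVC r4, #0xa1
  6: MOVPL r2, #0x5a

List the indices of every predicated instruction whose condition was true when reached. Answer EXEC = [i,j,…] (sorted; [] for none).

0: ✓ CMP  NZCV=0010
1: · MOVCC
2: ✓ ADDVC  r2←0xb9
3: · MOVCC
4: ✓ CMP  NZCV=0010
5: ✓ MOVVC  r4←0xa1
6: ✓ MOVPL  r2←0x5a

EXEC = [2,5,6]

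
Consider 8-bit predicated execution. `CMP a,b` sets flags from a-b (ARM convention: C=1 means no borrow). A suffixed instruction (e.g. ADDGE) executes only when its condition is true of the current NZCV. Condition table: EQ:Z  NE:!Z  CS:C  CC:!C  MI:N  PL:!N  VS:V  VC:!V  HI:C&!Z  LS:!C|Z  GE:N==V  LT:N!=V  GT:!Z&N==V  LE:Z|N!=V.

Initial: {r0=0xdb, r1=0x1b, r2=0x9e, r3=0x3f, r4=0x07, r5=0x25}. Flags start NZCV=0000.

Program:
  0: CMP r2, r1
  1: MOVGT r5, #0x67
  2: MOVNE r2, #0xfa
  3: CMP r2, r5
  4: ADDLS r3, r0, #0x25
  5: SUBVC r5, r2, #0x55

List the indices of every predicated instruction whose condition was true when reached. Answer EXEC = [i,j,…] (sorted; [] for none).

EXEC = [2,5]

[0] flags=1010 → (cmp)
[1] flags=1010 GT?F → skip
[2] flags=1010 NE?T → r2=0xfa
[3] flags=1010 → (cmp)
[4] flags=1010 LS?F → skip
[5] flags=1010 VC?T → r5=0xa5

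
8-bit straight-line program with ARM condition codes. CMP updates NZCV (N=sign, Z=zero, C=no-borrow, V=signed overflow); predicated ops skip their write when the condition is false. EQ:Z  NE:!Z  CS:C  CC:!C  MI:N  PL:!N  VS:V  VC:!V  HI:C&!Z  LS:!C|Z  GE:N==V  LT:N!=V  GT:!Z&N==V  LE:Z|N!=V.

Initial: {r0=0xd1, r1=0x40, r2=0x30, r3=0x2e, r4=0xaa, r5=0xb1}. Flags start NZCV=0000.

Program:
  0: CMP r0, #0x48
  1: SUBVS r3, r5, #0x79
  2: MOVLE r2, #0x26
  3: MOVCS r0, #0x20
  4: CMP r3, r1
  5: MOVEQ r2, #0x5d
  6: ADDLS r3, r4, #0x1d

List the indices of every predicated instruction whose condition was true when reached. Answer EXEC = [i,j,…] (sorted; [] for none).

EXEC = [2,3,6]

[0] flags=1010 → (cmp)
[1] flags=1010 VS?F → skip
[2] flags=1010 LE?T → r2=0x26
[3] flags=1010 CS?T → r0=0x20
[4] flags=1000 → (cmp)
[5] flags=1000 EQ?F → skip
[6] flags=1000 LS?T → r3=0xc7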